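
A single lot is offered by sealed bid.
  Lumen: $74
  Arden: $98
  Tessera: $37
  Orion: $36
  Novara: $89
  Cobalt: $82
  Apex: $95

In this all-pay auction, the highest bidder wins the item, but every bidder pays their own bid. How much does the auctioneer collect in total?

Bids ranked: 98 (Arden) > 95 (Apex) > 89 (Novara) > 82 (Cobalt) > 74 (Lumen) > 37 (Tessera) > …
Every bidder forfeits their bid regardless of winning.
Revenue = 74 + 98 + 37 + 36 + 89 + 82 + 95 = $511.

Total revenue: $511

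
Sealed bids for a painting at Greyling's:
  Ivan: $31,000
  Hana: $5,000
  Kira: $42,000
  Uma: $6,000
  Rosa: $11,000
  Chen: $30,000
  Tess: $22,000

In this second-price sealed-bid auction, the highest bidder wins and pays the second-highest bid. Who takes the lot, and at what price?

Kira pays $31,000

Rule: the highest bidder wins and pays the second-highest bid.
Sorting bids: 42,000 (Kira) > 31,000 (Ivan) > 30,000 (Chen) > 22,000 (Tess) > 11,000 (Rosa) > 6,000 (Uma) > …
Second-price: Kira pays Ivan's bid of $31,000.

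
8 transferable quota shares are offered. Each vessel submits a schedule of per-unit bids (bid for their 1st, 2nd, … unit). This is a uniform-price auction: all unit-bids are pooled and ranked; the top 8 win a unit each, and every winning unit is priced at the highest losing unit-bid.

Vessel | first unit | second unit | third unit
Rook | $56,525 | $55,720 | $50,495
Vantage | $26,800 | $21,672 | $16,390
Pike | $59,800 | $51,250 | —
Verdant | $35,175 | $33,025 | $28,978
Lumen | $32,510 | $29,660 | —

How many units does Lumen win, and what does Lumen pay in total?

Lumen: 1 unit, pays $29,660

All unit-bids, highest first — top 8: 59,800 (Pike-1), 56,525 (Rook-1), 55,720 (Rook-2), 51,250 (Pike-2), 50,495 (Rook-3), 35,175 (Verdant-1), 33,025 (Verdant-2), 32,510 (Lumen-1)
First bid not allocated: $29,660.
Lumen wins 1 unit(s) at $29,660 each.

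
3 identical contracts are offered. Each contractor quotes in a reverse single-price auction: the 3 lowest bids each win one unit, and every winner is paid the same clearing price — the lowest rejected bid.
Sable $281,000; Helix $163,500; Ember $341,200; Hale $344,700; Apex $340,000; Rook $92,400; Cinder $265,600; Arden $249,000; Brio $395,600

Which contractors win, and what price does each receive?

Rook, Helix, Arden; each is paid $265,600

Sorting: 92,400 (Rook), 163,500 (Helix), 249,000 (Arden), 265,600 (Cinder), 281,000 (Sable), …
Winners (3 units): Rook, Helix, Arden.
Lowest unsuccessful bid: $265,600 → clearing price.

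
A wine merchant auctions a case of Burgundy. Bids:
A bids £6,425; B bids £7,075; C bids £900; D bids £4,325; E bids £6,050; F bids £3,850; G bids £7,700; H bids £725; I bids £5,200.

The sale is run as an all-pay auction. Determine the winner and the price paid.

Bids ranked: 7,700 (G) > 7,075 (B) > 6,425 (A) > 6,050 (E) > 5,200 (I) > 4,325 (D) > …
G is highest and takes the item; every bidder forfeits their bid.

G pays £7,700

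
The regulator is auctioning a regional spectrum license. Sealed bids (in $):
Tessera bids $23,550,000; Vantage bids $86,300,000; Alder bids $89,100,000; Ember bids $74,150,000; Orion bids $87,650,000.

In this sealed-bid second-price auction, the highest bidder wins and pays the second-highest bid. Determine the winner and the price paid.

Alder pays $87,650,000

Bids ranked: 89,100,000 (Alder) > 87,650,000 (Orion) > 86,300,000 (Vantage) > 74,150,000 (Ember) > 23,550,000 (Tessera)
Alder is highest; pays the second-highest bid, $87,650,000.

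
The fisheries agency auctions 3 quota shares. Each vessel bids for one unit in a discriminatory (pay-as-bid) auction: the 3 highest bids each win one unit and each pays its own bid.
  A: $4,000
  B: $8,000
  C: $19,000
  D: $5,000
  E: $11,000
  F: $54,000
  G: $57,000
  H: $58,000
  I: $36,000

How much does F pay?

Bids ranked high→low: 58,000 (H), 57,000 (G), 54,000 (F), 36,000 (I), 19,000 (C), …
The 3 highest are H, G, F.
F wins → own bid $54,000.

F pays $54,000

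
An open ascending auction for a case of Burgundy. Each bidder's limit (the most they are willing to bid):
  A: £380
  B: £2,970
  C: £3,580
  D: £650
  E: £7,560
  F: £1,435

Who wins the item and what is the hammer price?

E wins at £3,580

Open ascending-bid auction: the price rises until one bidder remains; the winner pays the price at which the last rival dropped out.
Sorting limits: 7,560 (E) > 3,580 (C) > 2,970 (B) > 1,435 (F) > 650 (D) > 380 (A)
Once the price passes £3,580, only E is left; the hammer falls at C's limit of £3,580.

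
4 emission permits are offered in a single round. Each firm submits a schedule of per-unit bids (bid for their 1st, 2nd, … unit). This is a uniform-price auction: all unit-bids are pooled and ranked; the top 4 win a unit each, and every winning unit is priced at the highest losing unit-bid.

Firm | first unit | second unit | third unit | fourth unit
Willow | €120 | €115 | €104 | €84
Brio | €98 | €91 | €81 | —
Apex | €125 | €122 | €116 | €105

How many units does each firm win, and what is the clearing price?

Apex 3, Willow 1; clearing price €115

Merging the schedules and taking the best 4: 125 (Apex-1), 122 (Apex-2), 120 (Willow-1), 116 (Apex-3)
The (k+1)-th unit-bid is €115.
Allocation: Apex 3, Willow 1.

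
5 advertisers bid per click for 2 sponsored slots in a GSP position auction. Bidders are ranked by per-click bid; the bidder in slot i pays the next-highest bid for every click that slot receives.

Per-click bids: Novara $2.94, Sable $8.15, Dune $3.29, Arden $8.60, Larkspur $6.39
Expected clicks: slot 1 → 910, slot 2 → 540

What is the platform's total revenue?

Total revenue: $10867.10

Sorting advertisers: $8.60 (Arden) > $8.15 (Sable) > $6.39 (Larkspur) > …
Slot 1: Arden pays $8.15 × 910 = $7416.50
Slot 2: Sable pays $6.39 × 540 = $3450.60
Total = $10867.10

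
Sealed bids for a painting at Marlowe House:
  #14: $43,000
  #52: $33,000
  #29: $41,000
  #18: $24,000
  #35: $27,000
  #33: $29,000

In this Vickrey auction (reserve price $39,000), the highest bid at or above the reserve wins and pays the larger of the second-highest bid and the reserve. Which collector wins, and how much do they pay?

Bids in order: 43,000 (#14) > 41,000 (#29) > 33,000 (#52) > 29,000 (#33) > 27,000 (#35) > 24,000 (#18)
Highest eligible bid: #14 at $43,000.
Second-highest bid $41,000 exceeds the reserve $39,000 → payment $41,000.

#14 pays $41,000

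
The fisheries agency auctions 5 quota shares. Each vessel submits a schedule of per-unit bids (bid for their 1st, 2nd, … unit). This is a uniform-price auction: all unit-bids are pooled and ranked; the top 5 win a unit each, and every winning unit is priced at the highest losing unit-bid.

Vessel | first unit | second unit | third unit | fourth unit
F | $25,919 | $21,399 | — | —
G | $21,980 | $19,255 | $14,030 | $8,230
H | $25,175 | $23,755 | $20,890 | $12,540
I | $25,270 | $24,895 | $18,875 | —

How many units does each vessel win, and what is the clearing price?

Pooled unit-bids ranked (top 5): 25,919 (F-1), 25,270 (I-1), 25,175 (H-1), 24,895 (I-2), 23,755 (H-2)
The (k+1)-th unit-bid is $21,980.
Allocation: F 1, H 2, I 2.

F 1, H 2, I 2; clearing price $21,980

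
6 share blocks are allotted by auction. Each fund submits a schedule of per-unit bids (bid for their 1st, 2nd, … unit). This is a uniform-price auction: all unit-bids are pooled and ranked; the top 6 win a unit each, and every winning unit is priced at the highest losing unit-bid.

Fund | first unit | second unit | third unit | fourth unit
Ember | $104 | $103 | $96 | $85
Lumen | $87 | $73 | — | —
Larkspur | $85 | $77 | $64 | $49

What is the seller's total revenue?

Total revenue: $462

Pooled unit-bids ranked (top 6): 104 (Ember-1), 103 (Ember-2), 96 (Ember-3), 87 (Lumen-1), 85 (Ember-4), 85 (Larkspur-1)
The (k+1)-th unit-bid is $77.
Allocation: Ember 4, Larkspur 1, Lumen 1. Every unit priced at $77.
Revenue = 6 × 77 = $462.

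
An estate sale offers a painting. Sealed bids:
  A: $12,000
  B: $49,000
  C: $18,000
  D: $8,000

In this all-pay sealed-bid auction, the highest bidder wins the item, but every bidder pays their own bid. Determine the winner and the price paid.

B pays $49,000

All-pay sealed-bid auction: the highest bidder wins the item, but every bidder pays their own bid.
Bids ranked: 49,000 (B) > 18,000 (C) > 12,000 (A) > 8,000 (D)
B wins with the top bid; all bids are sunk regardless.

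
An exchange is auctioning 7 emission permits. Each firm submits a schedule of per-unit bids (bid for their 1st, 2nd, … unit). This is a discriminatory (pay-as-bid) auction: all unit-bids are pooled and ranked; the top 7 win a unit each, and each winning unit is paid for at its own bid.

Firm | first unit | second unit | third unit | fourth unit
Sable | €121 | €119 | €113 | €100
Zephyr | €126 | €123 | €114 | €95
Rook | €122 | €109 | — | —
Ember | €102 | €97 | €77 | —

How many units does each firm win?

Rook 1, Sable 3, Zephyr 3

Merging the schedules and taking the best 7: 126 (Zephyr-1), 123 (Zephyr-2), 122 (Rook-1), 121 (Sable-1), 119 (Sable-2), 114 (Zephyr-3), 113 (Sable-3)
Next rejected bid: €109 (not a price — pay-as-bid).
Allocation: Rook 1, Sable 3, Zephyr 3.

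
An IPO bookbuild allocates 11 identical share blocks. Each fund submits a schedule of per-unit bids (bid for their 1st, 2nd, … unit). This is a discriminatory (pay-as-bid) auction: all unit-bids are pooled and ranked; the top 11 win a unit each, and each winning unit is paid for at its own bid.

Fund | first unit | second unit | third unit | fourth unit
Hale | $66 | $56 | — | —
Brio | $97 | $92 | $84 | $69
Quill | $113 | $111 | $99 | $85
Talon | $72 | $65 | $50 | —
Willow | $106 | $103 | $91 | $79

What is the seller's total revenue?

Total revenue: $1,060

Merging the schedules and taking the best 11: 113 (Quill-1), 111 (Quill-2), 106 (Willow-1), 103 (Willow-2), 99 (Quill-3), 97 (Brio-1), 92 (Brio-2), 91 (Willow-3), 85 (Quill-4), 84 (Brio-3), 79 (Willow-4)
Next rejected bid: $72 (not a price — pay-as-bid).
Each winning unit pays its own bid.
Revenue = 113 + 111 + 106 + 103 + 99 + 97 + 92 + 91 + 85 + 84 + 79 = $1,060.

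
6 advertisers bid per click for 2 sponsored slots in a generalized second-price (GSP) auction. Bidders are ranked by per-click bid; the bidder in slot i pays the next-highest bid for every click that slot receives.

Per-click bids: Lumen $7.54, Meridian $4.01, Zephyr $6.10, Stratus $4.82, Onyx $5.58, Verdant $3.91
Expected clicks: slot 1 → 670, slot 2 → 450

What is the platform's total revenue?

Sorting advertisers: $7.54 (Lumen) > $6.10 (Zephyr) > $5.58 (Onyx) > …
Slot 1: Lumen pays $6.10 × 670 = $4087.00
Slot 2: Zephyr pays $5.58 × 450 = $2511.00
Total = $6598.00

Total revenue: $6598.00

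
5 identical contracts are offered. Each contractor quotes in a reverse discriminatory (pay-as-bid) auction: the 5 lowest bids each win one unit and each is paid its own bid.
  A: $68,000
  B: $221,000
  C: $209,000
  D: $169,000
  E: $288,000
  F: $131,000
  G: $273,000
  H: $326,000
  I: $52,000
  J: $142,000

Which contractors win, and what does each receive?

I $52,000, A $68,000, F $131,000, J $142,000, D $169,000

Ordering the bids: 52,000 (I), 68,000 (A), 131,000 (F), 142,000 (J), 169,000 (D), 209,000 (C), 221,000 (B), …
The 5 lowest are I, A, F, J, D.
Each winner is paid its own bid: I $52,000, A $68,000, F $131,000, J $142,000, D $169,000.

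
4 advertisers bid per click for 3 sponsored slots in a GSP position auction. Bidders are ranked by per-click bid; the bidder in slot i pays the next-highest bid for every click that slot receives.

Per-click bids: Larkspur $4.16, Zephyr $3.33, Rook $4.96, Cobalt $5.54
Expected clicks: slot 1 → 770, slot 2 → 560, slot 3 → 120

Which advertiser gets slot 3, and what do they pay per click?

Sorting advertisers: $5.54 (Cobalt) > $4.96 (Rook) > $4.16 (Larkspur) > $3.33 (Zephyr)
Slot 3 goes to the third-ranked bidder, Larkspur, who pays the next bid down: $3.33/click.

Larkspur; $3.33 per click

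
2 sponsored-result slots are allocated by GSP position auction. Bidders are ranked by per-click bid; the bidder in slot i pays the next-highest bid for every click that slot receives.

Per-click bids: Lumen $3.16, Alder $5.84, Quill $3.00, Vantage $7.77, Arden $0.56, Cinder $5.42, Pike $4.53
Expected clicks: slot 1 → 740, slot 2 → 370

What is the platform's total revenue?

Sorting advertisers: $7.77 (Vantage) > $5.84 (Alder) > $5.42 (Cinder) > …
Slot 1: Vantage pays $5.84 × 740 = $4321.60
Slot 2: Alder pays $5.42 × 370 = $2005.40
Total = $6327.00

Total revenue: $6327.00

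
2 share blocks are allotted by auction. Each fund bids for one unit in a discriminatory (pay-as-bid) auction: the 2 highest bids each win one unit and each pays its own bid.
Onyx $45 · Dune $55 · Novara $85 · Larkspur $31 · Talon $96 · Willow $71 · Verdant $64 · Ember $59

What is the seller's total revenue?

Ordering the bids: 96 (Talon), 85 (Novara), 71 (Willow), 64 (Verdant), …
Winners (2 units): Talon, Novara.
Total revenue = 96 + 85 = $181.

Total revenue: $181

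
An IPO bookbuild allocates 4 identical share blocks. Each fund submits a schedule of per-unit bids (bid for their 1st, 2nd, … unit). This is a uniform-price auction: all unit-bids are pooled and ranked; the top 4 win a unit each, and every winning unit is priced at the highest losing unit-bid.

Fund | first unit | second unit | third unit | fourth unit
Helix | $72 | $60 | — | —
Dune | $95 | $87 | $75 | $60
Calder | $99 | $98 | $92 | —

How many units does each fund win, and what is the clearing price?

Calder 3, Dune 1; clearing price $87

All unit-bids, highest first — top 4: 99 (Calder-1), 98 (Calder-2), 95 (Dune-1), 92 (Calder-3)
The (k+1)-th unit-bid is $87.
Allocation: Calder 3, Dune 1.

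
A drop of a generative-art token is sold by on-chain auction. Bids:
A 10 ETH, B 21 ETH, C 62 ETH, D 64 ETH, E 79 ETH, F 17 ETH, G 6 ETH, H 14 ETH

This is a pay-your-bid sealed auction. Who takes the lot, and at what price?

Rule: the highest bidder wins and pays their own bid.
Bids ranked: 79 (E) > 64 (D) > 62 (C) > 21 (B) > 17 (F) > 14 (H) > …
E is highest → pays own bid, 79 ETH.

E pays 79 ETH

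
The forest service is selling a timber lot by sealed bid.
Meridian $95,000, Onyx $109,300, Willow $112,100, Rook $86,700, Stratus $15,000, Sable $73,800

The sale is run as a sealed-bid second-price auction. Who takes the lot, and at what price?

Bids ranked: 112,100 (Willow) > 109,300 (Onyx) > 95,000 (Meridian) > 86,700 (Rook) > 73,800 (Sable) > 15,000 (Stratus)
Willow wins with the highest bid; price is set by the runner-up at $109,300.

Willow pays $109,300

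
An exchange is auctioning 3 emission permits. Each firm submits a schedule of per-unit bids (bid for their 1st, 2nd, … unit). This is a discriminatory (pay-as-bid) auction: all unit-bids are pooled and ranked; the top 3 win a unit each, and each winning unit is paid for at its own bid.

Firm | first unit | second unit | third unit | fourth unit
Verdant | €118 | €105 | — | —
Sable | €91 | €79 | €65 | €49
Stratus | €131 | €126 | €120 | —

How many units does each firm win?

Stratus 3

All unit-bids, highest first — top 3: 131 (Stratus-1), 126 (Stratus-2), 120 (Stratus-3)
Next rejected bid: €118 (not a price — pay-as-bid).
Allocation: Stratus 3.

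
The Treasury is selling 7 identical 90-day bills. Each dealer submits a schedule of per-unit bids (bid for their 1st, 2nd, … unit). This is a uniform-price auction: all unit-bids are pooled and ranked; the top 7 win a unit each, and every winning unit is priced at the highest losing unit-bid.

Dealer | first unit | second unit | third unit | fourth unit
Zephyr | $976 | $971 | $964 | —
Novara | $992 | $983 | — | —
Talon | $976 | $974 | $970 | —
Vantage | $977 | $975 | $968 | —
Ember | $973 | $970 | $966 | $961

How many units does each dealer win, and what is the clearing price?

Pooled unit-bids ranked (top 7): 992 (Novara-1), 983 (Novara-2), 977 (Vantage-1), 976 (Zephyr-1), 976 (Talon-1), 975 (Vantage-2), 974 (Talon-2)
Highest rejected unit-bid = $973.
Allocation: Novara 2, Talon 2, Vantage 2, Zephyr 1.

Novara 2, Talon 2, Vantage 2, Zephyr 1; clearing price $973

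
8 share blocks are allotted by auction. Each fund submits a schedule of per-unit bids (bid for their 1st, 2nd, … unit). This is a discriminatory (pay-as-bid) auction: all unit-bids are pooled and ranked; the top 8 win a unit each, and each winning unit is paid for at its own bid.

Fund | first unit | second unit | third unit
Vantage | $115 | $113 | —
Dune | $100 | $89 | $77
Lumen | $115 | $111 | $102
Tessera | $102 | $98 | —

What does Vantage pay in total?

Vantage pays $228

Merging the schedules and taking the best 8: 115 (Vantage-1), 115 (Lumen-1), 113 (Vantage-2), 111 (Lumen-2), 102 (Lumen-3), 102 (Tessera-1), 100 (Dune-1), 98 (Tessera-2)
Next rejected bid: $89 (not a price — pay-as-bid).
Vantage's winning unit-bids: 115 + 113 = $228.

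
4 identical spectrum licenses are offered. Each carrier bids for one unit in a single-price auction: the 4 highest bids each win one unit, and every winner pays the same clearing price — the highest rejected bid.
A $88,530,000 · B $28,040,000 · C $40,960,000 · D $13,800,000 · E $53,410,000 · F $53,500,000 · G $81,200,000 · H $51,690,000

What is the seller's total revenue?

Ordering the bids: 88,530,000 (A), 81,200,000 (G), 53,500,000 (F), 53,410,000 (E), 51,690,000 (H), 40,960,000 (C), …
The 4 highest are A, G, F, E.
Clearing price = highest rejected bid = $51,690,000.
Total revenue = 4 × $51,690,000 = $206,760,000.

Total revenue: $206,760,000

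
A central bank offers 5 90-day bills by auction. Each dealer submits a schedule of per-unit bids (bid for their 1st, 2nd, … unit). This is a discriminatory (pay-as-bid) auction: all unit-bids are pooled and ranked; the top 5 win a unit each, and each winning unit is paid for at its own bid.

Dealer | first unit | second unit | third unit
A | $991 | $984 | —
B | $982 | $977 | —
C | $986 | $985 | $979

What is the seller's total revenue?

Merging the schedules and taking the best 5: 991 (A-1), 986 (C-1), 985 (C-2), 984 (A-2), 982 (B-1)
Next rejected bid: $979 (not a price — pay-as-bid).
Each winning unit pays its own bid.
Revenue = 991 + 986 + 985 + 984 + 982 = $4,928.

Total revenue: $4,928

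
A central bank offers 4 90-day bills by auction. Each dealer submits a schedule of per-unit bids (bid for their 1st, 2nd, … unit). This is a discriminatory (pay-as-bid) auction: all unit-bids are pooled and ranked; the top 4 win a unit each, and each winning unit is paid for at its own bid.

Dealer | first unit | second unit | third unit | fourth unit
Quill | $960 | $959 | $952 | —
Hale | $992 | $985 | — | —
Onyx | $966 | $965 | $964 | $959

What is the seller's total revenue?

All unit-bids, highest first — top 4: 992 (Hale-1), 985 (Hale-2), 966 (Onyx-1), 965 (Onyx-2)
Next rejected bid: $964 (not a price — pay-as-bid).
Each winning unit pays its own bid.
Revenue = 992 + 985 + 966 + 965 = $3,908.

Total revenue: $3,908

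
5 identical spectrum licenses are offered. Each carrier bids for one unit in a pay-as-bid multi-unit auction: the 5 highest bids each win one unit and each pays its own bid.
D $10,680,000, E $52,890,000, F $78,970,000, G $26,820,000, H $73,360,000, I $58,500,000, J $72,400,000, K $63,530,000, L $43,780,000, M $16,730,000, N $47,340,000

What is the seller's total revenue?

Total revenue: $346,760,000

Ordering the bids: 78,970,000 (F), 73,360,000 (H), 72,400,000 (J), 63,530,000 (K), 58,500,000 (I), 52,890,000 (E), 47,340,000 (N), …
Top 5: F, H, J, K, I.
Total revenue = 78,970,000 + 73,360,000 + 72,400,000 + 63,530,000 + 58,500,000 = $346,760,000.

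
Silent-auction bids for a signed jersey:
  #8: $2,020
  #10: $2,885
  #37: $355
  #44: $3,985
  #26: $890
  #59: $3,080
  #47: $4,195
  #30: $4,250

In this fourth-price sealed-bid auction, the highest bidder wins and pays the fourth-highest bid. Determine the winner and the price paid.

Bids in order: 4,250 (#30) > 4,195 (#47) > 3,985 (#44) > 3,080 (#59) > 2,885 (#10) > 2,020 (#8) > …
#30 is highest; pays the fourth-highest bid, $3,080.

#30 pays $3,080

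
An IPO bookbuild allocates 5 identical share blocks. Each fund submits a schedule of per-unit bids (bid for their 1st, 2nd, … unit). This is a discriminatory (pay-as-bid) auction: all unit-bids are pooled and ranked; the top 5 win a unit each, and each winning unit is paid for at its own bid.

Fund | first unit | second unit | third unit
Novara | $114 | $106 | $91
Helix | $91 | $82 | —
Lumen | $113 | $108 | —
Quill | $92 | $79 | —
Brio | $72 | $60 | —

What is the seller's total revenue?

Pooled unit-bids ranked (top 5): 114 (Novara-1), 113 (Lumen-1), 108 (Lumen-2), 106 (Novara-2), 92 (Quill-1)
Next rejected bid: $91 (not a price — pay-as-bid).
Each winning unit pays its own bid.
Revenue = 114 + 113 + 108 + 106 + 92 = $533.

Total revenue: $533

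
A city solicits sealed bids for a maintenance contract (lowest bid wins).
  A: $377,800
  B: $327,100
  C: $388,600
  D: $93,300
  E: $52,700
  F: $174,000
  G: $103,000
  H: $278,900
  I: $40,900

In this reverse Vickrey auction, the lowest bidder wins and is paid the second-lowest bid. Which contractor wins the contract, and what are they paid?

Bids in order: 40,900 (I) < 52,700 (E) < 93,300 (D) < 103,000 (G) < 174,000 (F) < 278,900 (H) < …
I wins with the lowest bid; price is set by the runner-up at $52,700.

I is paid $52,700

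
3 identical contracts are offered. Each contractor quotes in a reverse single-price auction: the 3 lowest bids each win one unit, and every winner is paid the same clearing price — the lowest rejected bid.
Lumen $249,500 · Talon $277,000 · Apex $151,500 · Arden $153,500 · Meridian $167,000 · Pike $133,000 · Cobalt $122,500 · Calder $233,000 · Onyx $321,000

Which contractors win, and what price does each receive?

Cobalt, Pike, Apex; each is paid $153,500

Ordering the bids: 122,500 (Cobalt), 133,000 (Pike), 151,500 (Apex), 153,500 (Arden), 167,000 (Meridian), …
Lowest 3: Cobalt, Pike, Apex.
Clearing price = lowest rejected bid = $153,500.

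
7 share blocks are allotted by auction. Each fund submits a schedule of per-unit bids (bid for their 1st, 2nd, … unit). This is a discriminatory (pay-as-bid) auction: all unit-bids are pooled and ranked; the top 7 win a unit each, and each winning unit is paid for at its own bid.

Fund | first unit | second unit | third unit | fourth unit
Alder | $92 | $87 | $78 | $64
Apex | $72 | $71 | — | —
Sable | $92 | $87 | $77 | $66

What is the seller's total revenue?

Pooled unit-bids ranked (top 7): 92 (Alder-1), 92 (Sable-1), 87 (Alder-2), 87 (Sable-2), 78 (Alder-3), 77 (Sable-3), 72 (Apex-1)
Next rejected bid: $71 (not a price — pay-as-bid).
Each winning unit pays its own bid.
Revenue = 92 + 92 + 87 + 87 + 78 + 77 + 72 = $585.

Total revenue: $585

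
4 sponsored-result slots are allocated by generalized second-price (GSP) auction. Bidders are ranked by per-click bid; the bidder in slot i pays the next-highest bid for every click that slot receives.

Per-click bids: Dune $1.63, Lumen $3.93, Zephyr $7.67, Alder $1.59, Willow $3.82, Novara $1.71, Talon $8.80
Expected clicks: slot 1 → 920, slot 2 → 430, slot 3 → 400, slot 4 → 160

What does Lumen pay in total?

Lumen pays $1528.00

Sorting advertisers: $8.80 (Talon) > $7.67 (Zephyr) > $3.93 (Lumen) > $3.82 (Willow) > $1.71 (Novara) > …
Lumen holds slot 3 → pays next bid $3.82 × 400 clicks = $1528.00.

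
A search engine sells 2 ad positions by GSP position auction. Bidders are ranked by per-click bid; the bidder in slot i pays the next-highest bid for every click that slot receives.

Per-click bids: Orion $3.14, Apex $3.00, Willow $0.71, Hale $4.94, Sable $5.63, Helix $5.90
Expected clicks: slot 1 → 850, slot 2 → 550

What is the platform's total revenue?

Sorting advertisers: $5.90 (Helix) > $5.63 (Sable) > $4.94 (Hale) > …
Slot 1: Helix pays $5.63 × 850 = $4785.50
Slot 2: Sable pays $4.94 × 550 = $2717.00
Total = $7502.50

Total revenue: $7502.50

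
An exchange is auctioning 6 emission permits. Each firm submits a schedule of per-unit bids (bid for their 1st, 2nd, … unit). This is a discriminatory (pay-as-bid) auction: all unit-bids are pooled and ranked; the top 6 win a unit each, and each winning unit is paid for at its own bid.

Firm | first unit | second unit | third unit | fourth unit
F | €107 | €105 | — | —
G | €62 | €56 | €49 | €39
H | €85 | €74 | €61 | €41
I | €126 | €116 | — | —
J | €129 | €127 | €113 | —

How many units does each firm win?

F 1, I 2, J 3

Merging the schedules and taking the best 6: 129 (J-1), 127 (J-2), 126 (I-1), 116 (I-2), 113 (J-3), 107 (F-1)
Next rejected bid: €105 (not a price — pay-as-bid).
Allocation: F 1, I 2, J 3.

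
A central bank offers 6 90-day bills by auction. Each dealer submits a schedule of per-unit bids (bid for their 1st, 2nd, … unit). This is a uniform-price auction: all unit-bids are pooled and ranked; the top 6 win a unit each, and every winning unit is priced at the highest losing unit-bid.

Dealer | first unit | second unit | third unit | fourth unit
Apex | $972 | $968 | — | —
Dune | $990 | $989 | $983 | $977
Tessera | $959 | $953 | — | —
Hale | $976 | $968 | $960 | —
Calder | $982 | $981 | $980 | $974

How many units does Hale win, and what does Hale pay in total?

Hale: 0 units, pays $0

All unit-bids, highest first — top 6: 990 (Dune-1), 989 (Dune-2), 983 (Dune-3), 982 (Calder-1), 981 (Calder-2), 980 (Calder-3)
Highest rejected unit-bid = $977.
Hale wins 0 unit(s) at $977 each.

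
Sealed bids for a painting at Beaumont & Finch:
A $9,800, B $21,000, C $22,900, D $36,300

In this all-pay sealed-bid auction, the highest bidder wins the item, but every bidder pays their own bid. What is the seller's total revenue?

Rule: the highest bidder wins the item, but every bidder pays their own bid.
Bids in order: 36,300 (D) > 22,900 (C) > 21,000 (B) > 9,800 (A)
D wins with the top bid; all bids are sunk regardless.
Every bidder forfeits their bid regardless of winning.
Revenue = 9,800 + 21,000 + 22,900 + 36,300 = $90,000.

Total revenue: $90,000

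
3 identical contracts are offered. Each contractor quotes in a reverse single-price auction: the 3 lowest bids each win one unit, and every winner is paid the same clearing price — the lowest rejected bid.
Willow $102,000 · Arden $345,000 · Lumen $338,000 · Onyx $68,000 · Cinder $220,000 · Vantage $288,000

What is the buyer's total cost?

Total cost: $864,000

Sorting: 68,000 (Onyx), 102,000 (Willow), 220,000 (Cinder), 288,000 (Vantage), 338,000 (Lumen), …
Winners (3 units): Onyx, Willow, Cinder.
Lowest unsuccessful bid: $288,000 → clearing price.
Total cost = 3 × $288,000 = $864,000.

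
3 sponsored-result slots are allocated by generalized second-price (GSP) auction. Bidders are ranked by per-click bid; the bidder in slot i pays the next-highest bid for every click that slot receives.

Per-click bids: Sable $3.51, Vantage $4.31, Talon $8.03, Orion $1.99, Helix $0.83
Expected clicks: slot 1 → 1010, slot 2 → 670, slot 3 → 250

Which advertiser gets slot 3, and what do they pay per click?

Ranked by bid: $8.03 (Talon) > $4.31 (Vantage) > $3.51 (Sable) > $1.99 (Orion) > …
Slot 3 goes to the third-ranked bidder, Sable, who pays the next bid down: $1.99/click.

Sable; $1.99 per click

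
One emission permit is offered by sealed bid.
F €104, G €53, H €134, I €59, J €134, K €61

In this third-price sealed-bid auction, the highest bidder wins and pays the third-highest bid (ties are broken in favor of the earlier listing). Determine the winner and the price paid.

Third-price sealed-bid auction: the highest bidder wins and pays the third-highest bid.
Bids ranked: 134 (H) > 134 (J) > 104 (F) > 61 (K) > 59 (I) > 53 (G)
H and J tie at €134; tie-break gives it to H.
H is highest; pays the third-highest bid, €104.

H pays €104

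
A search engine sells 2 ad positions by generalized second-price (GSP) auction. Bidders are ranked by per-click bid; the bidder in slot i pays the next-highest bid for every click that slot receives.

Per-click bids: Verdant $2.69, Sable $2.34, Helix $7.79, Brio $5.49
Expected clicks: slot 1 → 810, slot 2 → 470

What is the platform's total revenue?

Ranked by bid: $7.79 (Helix) > $5.49 (Brio) > $2.69 (Verdant) > …
Slot 1: Helix pays $5.49 × 810 = $4446.90
Slot 2: Brio pays $2.69 × 470 = $1264.30
Total = $5711.20

Total revenue: $5711.20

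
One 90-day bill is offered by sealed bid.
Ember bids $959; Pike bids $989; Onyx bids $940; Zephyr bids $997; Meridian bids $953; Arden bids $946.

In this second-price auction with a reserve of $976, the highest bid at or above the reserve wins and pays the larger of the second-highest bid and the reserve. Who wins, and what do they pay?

Second-price auction with a reserve of $976: the highest bid at or above the reserve wins and pays the larger of the second-highest bid and the reserve.
Bids ranked: 997 (Zephyr) > 989 (Pike) > 959 (Ember) > 953 (Meridian) > 946 (Arden) > 940 (Onyx)
Zephyr has the top bid at or above the reserve ($997).
max(second-highest $989, reserve $976) = $989; the reserve does not bind.

Zephyr pays $989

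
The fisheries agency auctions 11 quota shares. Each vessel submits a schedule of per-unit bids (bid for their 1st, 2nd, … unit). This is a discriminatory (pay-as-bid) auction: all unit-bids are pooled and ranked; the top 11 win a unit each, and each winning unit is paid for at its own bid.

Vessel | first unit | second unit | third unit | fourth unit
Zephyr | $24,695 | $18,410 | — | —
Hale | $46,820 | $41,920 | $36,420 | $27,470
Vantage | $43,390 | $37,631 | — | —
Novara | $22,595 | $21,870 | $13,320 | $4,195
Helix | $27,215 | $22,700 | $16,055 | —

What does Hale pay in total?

Hale pays $152,630

All unit-bids, highest first — top 11: 46,820 (Hale-1), 43,390 (Vantage-1), 41,920 (Hale-2), 37,631 (Vantage-2), 36,420 (Hale-3), 27,470 (Hale-4), 27,215 (Helix-1), 24,695 (Zephyr-1), 22,700 (Helix-2), 22,595 (Novara-1), 21,870 (Novara-2)
Next rejected bid: $18,410 (not a price — pay-as-bid).
Hale's winning unit-bids: 46,820 + 41,920 + 36,420 + 27,470 = $152,630.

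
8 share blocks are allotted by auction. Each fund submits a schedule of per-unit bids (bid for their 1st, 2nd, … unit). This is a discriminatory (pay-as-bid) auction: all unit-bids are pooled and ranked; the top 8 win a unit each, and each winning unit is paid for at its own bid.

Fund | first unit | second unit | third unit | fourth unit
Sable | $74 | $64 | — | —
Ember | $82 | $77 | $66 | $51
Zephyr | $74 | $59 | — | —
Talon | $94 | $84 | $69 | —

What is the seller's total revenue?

Total revenue: $620

All unit-bids, highest first — top 8: 94 (Talon-1), 84 (Talon-2), 82 (Ember-1), 77 (Ember-2), 74 (Sable-1), 74 (Zephyr-1), 69 (Talon-3), 66 (Ember-3)
Next rejected bid: $64 (not a price — pay-as-bid).
Each winning unit pays its own bid.
Revenue = 94 + 84 + 82 + 77 + 74 + 74 + 69 + 66 = $620.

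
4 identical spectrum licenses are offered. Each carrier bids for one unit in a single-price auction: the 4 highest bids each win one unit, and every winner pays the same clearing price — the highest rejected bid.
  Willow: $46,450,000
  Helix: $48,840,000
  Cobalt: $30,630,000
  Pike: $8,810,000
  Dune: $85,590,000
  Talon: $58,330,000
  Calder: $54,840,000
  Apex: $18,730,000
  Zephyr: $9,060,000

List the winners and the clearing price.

Dune, Talon, Calder, Helix; each pays $46,450,000

Bids ranked high→low: 85,590,000 (Dune), 58,330,000 (Talon), 54,840,000 (Calder), 48,840,000 (Helix), 46,450,000 (Willow), 30,630,000 (Cobalt), …
Winners (4 units): Dune, Talon, Calder, Helix.
Highest unsuccessful bid: $46,450,000 → clearing price.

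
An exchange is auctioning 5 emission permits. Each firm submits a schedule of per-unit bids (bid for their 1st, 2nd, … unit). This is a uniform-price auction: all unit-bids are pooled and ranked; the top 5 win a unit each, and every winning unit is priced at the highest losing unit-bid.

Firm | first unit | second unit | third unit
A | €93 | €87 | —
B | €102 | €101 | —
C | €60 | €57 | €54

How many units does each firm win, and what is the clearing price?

A 2, B 2, C 1; clearing price €57

Pooled unit-bids ranked (top 5): 102 (B-1), 101 (B-2), 93 (A-1), 87 (A-2), 60 (C-1)
First bid not allocated: €57.
Allocation: A 2, B 2, C 1.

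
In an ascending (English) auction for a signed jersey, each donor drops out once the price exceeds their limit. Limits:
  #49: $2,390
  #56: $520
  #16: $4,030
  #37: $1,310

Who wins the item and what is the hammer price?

#16 wins at $2,390

Sorting limits: 4,030 (#16) > 2,390 (#49) > 1,310 (#37) > 520 (#56)
#49 is the last rival to drop out, at $2,390; #16 remains and wins at that price.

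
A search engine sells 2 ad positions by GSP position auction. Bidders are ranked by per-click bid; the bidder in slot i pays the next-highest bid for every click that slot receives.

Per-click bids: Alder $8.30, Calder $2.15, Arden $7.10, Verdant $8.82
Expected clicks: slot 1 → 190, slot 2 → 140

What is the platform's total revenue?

Total revenue: $2571.00

Per-click bids in order: $8.82 (Verdant) > $8.30 (Alder) > $7.10 (Arden) > …
Slot 1: Verdant pays $8.30 × 190 = $1577.00
Slot 2: Alder pays $7.10 × 140 = $994.00
Total = $2571.00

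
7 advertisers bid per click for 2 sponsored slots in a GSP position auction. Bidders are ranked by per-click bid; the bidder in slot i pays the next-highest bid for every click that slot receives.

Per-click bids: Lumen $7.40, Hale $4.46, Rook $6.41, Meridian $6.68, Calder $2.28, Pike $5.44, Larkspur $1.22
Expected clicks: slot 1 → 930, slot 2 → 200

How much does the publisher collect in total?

Total revenue: $7494.40

Ranked by bid: $7.40 (Lumen) > $6.68 (Meridian) > $6.41 (Rook) > …
Slot 1: Lumen pays $6.68 × 930 = $6212.40
Slot 2: Meridian pays $6.41 × 200 = $1282.00
Total = $7494.40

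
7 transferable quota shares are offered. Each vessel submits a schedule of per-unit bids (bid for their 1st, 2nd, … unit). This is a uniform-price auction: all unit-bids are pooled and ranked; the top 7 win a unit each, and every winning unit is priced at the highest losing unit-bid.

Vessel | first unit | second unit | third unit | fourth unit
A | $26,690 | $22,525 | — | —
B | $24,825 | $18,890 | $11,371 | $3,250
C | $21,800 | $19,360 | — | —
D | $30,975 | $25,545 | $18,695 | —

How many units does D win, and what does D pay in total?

D: 2 units, pays $37,780

Pooled unit-bids ranked (top 7): 30,975 (D-1), 26,690 (A-1), 25,545 (D-2), 24,825 (B-1), 22,525 (A-2), 21,800 (C-1), 19,360 (C-2)
The (k+1)-th unit-bid is $18,890.
D wins 2 unit(s) at $18,890 each.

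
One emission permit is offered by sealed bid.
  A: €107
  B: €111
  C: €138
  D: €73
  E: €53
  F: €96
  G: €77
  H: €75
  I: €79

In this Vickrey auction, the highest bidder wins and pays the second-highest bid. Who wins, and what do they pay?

C pays €111

Vickrey auction: the highest bidder wins and pays the second-highest bid.
Bids ranked: 138 (C) > 111 (B) > 107 (A) > 96 (F) > 79 (I) > 77 (G) > …
C is highest; pays the second-highest bid, €111.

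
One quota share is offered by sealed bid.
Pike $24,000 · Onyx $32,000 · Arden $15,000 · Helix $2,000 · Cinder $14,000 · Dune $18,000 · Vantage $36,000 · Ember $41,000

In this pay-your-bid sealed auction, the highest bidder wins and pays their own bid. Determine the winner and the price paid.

Rule: the highest bidder wins and pays their own bid.
Bids in order: 41,000 (Ember) > 36,000 (Vantage) > 32,000 (Onyx) > 24,000 (Pike) > 18,000 (Dune) > 15,000 (Arden) > …
Ember has the highest bid and pays exactly that: $41,000.

Ember pays $41,000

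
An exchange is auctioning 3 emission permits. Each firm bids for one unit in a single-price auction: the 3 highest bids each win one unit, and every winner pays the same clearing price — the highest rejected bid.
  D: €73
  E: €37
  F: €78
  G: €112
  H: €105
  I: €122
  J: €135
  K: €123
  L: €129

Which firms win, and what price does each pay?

J, L, K; each pays €122

Ordering the bids: 135 (J), 129 (L), 123 (K), 122 (I), 112 (G), …
The 3 highest are J, L, K.
Highest unsuccessful bid: €122 → clearing price.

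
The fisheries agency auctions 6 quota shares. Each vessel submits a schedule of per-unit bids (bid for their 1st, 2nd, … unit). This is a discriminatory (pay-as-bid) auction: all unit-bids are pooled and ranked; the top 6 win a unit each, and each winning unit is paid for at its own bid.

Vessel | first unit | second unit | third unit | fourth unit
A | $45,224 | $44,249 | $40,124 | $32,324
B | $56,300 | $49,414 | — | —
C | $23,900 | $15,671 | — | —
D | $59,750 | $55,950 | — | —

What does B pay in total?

B pays $105,714

Pooled unit-bids ranked (top 6): 59,750 (D-1), 56,300 (B-1), 55,950 (D-2), 49,414 (B-2), 45,224 (A-1), 44,249 (A-2)
Next rejected bid: $40,124 (not a price — pay-as-bid).
B's winning unit-bids: 56,300 + 49,414 = $105,714.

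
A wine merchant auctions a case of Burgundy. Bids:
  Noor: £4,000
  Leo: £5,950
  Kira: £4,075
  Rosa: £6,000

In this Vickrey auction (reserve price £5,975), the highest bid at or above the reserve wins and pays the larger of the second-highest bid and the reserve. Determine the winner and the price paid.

Bids in order: 6,000 (Rosa) > 5,950 (Leo) > 4,075 (Kira) > 4,000 (Noor)
Rosa has the top bid at or above the reserve (£6,000).
Second-highest bid £5,950 is below the reserve £5,975, so the reserve binds → payment £5,975.

Rosa pays £5,975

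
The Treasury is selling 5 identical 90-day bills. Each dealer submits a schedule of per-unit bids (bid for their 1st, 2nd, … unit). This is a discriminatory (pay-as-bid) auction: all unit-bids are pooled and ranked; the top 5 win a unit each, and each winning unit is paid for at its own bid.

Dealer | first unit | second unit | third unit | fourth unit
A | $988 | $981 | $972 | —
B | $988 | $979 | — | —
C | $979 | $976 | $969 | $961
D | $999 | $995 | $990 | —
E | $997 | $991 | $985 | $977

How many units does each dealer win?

Merging the schedules and taking the best 5: 999 (D-1), 997 (E-1), 995 (D-2), 991 (E-2), 990 (D-3)
Next rejected bid: $988 (not a price — pay-as-bid).
Allocation: D 3, E 2.

D 3, E 2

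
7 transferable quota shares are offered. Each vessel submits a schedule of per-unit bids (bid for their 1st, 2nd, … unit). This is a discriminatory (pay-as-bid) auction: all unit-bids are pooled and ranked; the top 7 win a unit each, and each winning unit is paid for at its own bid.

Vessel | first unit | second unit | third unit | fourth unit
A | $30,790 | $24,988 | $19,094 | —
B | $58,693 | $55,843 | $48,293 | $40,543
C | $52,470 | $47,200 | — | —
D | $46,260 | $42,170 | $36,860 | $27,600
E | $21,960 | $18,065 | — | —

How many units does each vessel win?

Pooled unit-bids ranked (top 7): 58,693 (B-1), 55,843 (B-2), 52,470 (C-1), 48,293 (B-3), 47,200 (C-2), 46,260 (D-1), 42,170 (D-2)
Next rejected bid: $40,543 (not a price — pay-as-bid).
Allocation: B 3, C 2, D 2.

B 3, C 2, D 2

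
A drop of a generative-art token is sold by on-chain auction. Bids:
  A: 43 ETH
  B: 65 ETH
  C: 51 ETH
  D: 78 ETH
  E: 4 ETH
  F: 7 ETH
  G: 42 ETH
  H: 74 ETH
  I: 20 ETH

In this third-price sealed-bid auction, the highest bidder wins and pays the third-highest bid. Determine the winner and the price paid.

Rule: the highest bidder wins and pays the third-highest bid.
Bids ranked: 78 (D) > 74 (H) > 65 (B) > 51 (C) > 43 (A) > 42 (G) > …
D wins; payment is bid #3 in the ranking = 65 ETH.

D pays 65 ETH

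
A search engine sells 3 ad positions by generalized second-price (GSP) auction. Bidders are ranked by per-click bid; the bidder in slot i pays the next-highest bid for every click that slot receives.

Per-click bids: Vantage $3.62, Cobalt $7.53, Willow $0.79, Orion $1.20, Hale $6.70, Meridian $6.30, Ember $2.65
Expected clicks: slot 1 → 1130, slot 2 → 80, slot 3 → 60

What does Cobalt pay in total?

Sorting advertisers: $7.53 (Cobalt) > $6.70 (Hale) > $6.30 (Meridian) > $3.62 (Vantage) > …
Cobalt holds slot 1 → pays next bid $6.70 × 1130 clicks = $7571.00.

Cobalt pays $7571.00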